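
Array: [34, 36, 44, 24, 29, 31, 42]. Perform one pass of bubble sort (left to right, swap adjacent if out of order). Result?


After one pass: [34, 36, 24, 29, 31, 42, 44]


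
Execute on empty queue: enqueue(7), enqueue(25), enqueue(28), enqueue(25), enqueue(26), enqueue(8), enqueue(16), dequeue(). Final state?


enqueue(7) -> [7]
enqueue(25) -> [7, 25]
enqueue(28) -> [7, 25, 28]
enqueue(25) -> [7, 25, 28, 25]
enqueue(26) -> [7, 25, 28, 25, 26]
enqueue(8) -> [7, 25, 28, 25, 26, 8]
enqueue(16) -> [7, 25, 28, 25, 26, 8, 16]
dequeue() returns 7 -> [25, 28, 25, 26, 8, 16]
Final queue (front to back): [25, 28, 25, 26, 8, 16]


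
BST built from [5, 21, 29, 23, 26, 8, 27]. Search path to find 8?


BST root = 5
Search for 8: compare at each node
Path: [5, 21, 8]


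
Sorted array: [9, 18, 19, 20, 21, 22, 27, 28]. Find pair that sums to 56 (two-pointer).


Two pointers: lo=0, hi=7
No pair sums to 56


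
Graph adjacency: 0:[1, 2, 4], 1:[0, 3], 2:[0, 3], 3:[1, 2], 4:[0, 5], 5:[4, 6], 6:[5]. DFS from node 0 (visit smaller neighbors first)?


DFS stack-based: start with [0]
Visit order: [0, 1, 3, 2, 4, 5, 6]


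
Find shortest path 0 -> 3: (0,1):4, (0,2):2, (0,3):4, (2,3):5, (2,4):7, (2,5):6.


Dijkstra from 0:
Distances: {0: 0, 1: 4, 2: 2, 3: 4, 4: 9, 5: 8}
Shortest distance to 3 = 4, path = [0, 3]


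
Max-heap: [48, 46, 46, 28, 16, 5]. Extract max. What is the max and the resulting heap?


Max = 48
Replace root with last, heapify down
Resulting heap: [46, 28, 46, 5, 16]


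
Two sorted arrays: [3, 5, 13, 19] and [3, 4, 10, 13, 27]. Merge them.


Compare heads, take smaller each step.
Merged: [3, 3, 4, 5, 10, 13, 13, 19, 27]


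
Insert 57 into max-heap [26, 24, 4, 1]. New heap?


Append 57: [26, 24, 4, 1, 57]
Bubble up: swap idx 4(57) with idx 1(24); swap idx 1(57) with idx 0(26)
Result: [57, 26, 4, 1, 24]


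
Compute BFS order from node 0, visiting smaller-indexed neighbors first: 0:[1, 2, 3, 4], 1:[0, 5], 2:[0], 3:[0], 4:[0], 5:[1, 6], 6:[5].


BFS queue: start with [0]
Visit order: [0, 1, 2, 3, 4, 5, 6]


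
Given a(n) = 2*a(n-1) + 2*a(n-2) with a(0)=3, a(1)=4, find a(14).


Build bottom-up:
...a(12)=309312, a(13)=845056, a(14)=2*845056+2*309312=2308736


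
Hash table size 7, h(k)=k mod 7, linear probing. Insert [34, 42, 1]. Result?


Insertions: 34->slot 6; 42->slot 0; 1->slot 1
Table: [42, 1, None, None, None, None, 34]


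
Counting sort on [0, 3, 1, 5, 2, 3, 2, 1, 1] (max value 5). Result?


Count array: [1, 3, 2, 2, 0, 1]
Reconstruct: [0, 1, 1, 1, 2, 2, 3, 3, 5]


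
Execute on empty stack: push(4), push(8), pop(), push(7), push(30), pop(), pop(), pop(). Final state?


push(4) -> [4]
push(8) -> [4, 8]
pop() returns 8 -> [4]
push(7) -> [4, 7]
push(30) -> [4, 7, 30]
pop() returns 30 -> [4, 7]
pop() returns 7 -> [4]
pop() returns 4 -> []
Final stack (bottom to top): []


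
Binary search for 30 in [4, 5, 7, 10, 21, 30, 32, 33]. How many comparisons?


Search for 30:
[0,7] mid=3 arr[3]=10
[4,7] mid=5 arr[5]=30
Total: 2 comparisons


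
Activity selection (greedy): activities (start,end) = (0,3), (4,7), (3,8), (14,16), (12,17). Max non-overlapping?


Greedy: pick earliest-ending, then skip overlaps.
Selected (3 activities): [(0, 3), (4, 7), (14, 16)]


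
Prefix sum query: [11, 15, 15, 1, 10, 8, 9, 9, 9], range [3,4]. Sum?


Prefix sums: [0, 11, 26, 41, 42, 52, 60, 69, 78, 87]
Sum[3..4] = prefix[5] - prefix[3] = 52 - 41 = 11


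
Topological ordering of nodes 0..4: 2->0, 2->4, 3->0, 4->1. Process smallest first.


Kahn's algorithm, process smallest node first
Order: [2, 3, 0, 4, 1]


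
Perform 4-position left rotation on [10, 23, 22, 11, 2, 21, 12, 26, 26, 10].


Left rotate by 4: [2, 21, 12, 26, 26, 10, 10, 23, 22, 11]


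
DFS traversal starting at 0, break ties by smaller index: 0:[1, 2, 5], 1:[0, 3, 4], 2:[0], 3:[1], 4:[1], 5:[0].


DFS stack-based: start with [0]
Visit order: [0, 1, 3, 4, 2, 5]


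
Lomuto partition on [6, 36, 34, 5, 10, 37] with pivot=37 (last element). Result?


Elements <= 37 go left of pivot.
Result: [6, 36, 34, 5, 10, 37], pivot at index 5


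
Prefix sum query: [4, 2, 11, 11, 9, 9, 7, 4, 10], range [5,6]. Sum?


Prefix sums: [0, 4, 6, 17, 28, 37, 46, 53, 57, 67]
Sum[5..6] = prefix[7] - prefix[5] = 53 - 37 = 16


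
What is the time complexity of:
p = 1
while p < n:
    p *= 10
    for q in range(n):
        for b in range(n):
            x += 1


Per nesting level: O(log n) * O(n) * O(n) = O(n^2 log n)
Complexity: O(n^2 log n)


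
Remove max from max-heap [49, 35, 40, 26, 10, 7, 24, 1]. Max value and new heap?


Max = 49
Replace root with last, heapify down
Resulting heap: [40, 35, 24, 26, 10, 7, 1]


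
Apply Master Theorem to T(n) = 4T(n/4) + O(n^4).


a=4, b=4, c=4. log_4(4)=1 < c=4. Case 3: O(n^c) = O(n^4)
Complexity: O(n^4)


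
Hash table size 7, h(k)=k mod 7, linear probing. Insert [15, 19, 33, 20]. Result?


Insertions: 15->slot 1; 19->slot 5; 33->slot 6; 20->slot 0
Table: [20, 15, None, None, None, 19, 33]


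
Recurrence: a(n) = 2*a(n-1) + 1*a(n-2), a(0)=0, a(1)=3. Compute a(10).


Build bottom-up:
...a(8)=1224, a(9)=2955, a(10)=2*2955+1*1224=7134


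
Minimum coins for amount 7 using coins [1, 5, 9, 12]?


dp[0]=0; dp[i]=1+min(dp[i-c] for c in coins)
...dp[2]=2, dp[3]=3, dp[4]=4, dp[5]=1, dp[6]=2, dp[7]=3
Minimum coins for 7 = 3


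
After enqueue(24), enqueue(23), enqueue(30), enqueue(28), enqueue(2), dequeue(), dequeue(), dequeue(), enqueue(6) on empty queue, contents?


enqueue(24) -> [24]
enqueue(23) -> [24, 23]
enqueue(30) -> [24, 23, 30]
enqueue(28) -> [24, 23, 30, 28]
enqueue(2) -> [24, 23, 30, 28, 2]
dequeue() returns 24 -> [23, 30, 28, 2]
dequeue() returns 23 -> [30, 28, 2]
dequeue() returns 30 -> [28, 2]
enqueue(6) -> [28, 2, 6]
Final queue (front to back): [28, 2, 6]


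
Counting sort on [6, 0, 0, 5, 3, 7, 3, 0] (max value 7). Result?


Count array: [3, 0, 0, 2, 0, 1, 1, 1]
Reconstruct: [0, 0, 0, 3, 3, 5, 6, 7]


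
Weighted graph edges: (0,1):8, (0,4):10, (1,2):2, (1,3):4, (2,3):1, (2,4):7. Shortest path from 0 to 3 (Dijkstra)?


Dijkstra from 0:
Distances: {0: 0, 1: 8, 2: 10, 3: 11, 4: 10}
Shortest distance to 3 = 11, path = [0, 1, 2, 3]


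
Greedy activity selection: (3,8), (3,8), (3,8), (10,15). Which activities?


Greedy: pick earliest-ending, then skip overlaps.
Selected (2 activities): [(3, 8), (10, 15)]


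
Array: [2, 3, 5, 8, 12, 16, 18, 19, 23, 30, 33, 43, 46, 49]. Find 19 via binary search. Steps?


Search for 19:
[0,13] mid=6 arr[6]=18
[7,13] mid=10 arr[10]=33
[7,9] mid=8 arr[8]=23
[7,7] mid=7 arr[7]=19
Total: 4 comparisons


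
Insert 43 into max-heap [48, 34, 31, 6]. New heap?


Append 43: [48, 34, 31, 6, 43]
Bubble up: swap idx 4(43) with idx 1(34)
Result: [48, 43, 31, 6, 34]


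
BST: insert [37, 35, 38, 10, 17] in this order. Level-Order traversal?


Root = 37; build tree by BST insertion.
Level-Order traversal: [37, 35, 38, 10, 17]


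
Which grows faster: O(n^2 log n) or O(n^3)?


n^2 log n grows slower than cubic
O(n^2 log n) is asymptotically smaller; O(n^3) grows faster


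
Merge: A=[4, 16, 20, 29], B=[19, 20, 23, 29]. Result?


Compare heads, take smaller each step.
Merged: [4, 16, 19, 20, 20, 23, 29, 29]


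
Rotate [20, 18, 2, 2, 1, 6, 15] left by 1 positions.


Left rotate by 1: [18, 2, 2, 1, 6, 15, 20]


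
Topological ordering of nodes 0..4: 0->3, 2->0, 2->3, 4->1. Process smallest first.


Kahn's algorithm, process smallest node first
Order: [2, 0, 3, 4, 1]


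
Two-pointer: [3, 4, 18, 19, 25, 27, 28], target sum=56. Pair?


Two pointers: lo=0, hi=6
No pair sums to 56


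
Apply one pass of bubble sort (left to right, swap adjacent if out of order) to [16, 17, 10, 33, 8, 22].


After one pass: [16, 10, 17, 8, 22, 33]


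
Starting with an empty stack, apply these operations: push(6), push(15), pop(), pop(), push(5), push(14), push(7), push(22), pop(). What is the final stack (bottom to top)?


push(6) -> [6]
push(15) -> [6, 15]
pop() returns 15 -> [6]
pop() returns 6 -> []
push(5) -> [5]
push(14) -> [5, 14]
push(7) -> [5, 14, 7]
push(22) -> [5, 14, 7, 22]
pop() returns 22 -> [5, 14, 7]
Final stack (bottom to top): [5, 14, 7]


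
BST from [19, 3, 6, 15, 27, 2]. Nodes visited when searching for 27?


BST root = 19
Search for 27: compare at each node
Path: [19, 27]


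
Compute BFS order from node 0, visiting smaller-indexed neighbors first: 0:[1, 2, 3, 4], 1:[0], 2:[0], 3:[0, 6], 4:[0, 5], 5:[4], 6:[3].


BFS queue: start with [0]
Visit order: [0, 1, 2, 3, 4, 6, 5]


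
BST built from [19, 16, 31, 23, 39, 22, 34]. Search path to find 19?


BST root = 19
Search for 19: compare at each node
Path: [19]


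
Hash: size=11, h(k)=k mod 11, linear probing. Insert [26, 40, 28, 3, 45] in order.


Insertions: 26->slot 4; 40->slot 7; 28->slot 6; 3->slot 3; 45->slot 1
Table: [None, 45, None, 3, 26, None, 28, 40, None, None, None]


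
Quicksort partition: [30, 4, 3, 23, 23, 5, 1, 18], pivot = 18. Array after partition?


Elements <= 18 go left of pivot.
Result: [4, 3, 5, 1, 18, 30, 23, 23], pivot at index 4


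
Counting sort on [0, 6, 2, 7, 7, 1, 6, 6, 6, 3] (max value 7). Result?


Count array: [1, 1, 1, 1, 0, 0, 4, 2]
Reconstruct: [0, 1, 2, 3, 6, 6, 6, 6, 7, 7]


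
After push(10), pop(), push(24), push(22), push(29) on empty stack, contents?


push(10) -> [10]
pop() returns 10 -> []
push(24) -> [24]
push(22) -> [24, 22]
push(29) -> [24, 22, 29]
Final stack (bottom to top): [24, 22, 29]


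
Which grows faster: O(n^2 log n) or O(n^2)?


quadratic grows slower than n^2 log n
O(n^2) is asymptotically smaller; O(n^2 log n) grows faster


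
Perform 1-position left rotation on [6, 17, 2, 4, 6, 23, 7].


Left rotate by 1: [17, 2, 4, 6, 23, 7, 6]


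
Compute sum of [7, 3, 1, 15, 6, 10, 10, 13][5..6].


Prefix sums: [0, 7, 10, 11, 26, 32, 42, 52, 65]
Sum[5..6] = prefix[7] - prefix[5] = 52 - 32 = 20


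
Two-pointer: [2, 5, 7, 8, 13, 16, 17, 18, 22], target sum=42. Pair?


Two pointers: lo=0, hi=8
No pair sums to 42


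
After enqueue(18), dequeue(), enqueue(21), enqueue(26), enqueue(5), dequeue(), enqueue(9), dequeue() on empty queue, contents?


enqueue(18) -> [18]
dequeue() returns 18 -> []
enqueue(21) -> [21]
enqueue(26) -> [21, 26]
enqueue(5) -> [21, 26, 5]
dequeue() returns 21 -> [26, 5]
enqueue(9) -> [26, 5, 9]
dequeue() returns 26 -> [5, 9]
Final queue (front to back): [5, 9]


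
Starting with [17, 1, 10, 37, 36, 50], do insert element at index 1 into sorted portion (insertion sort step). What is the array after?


After one pass: [1, 17, 10, 37, 36, 50]


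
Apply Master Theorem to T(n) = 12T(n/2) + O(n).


a=12, b=2, c=1. log_2(12)=3.585 > c=1. Case 1: O(n^log_b(a)) = O(n^3.585)
Complexity: O(n^3.585)


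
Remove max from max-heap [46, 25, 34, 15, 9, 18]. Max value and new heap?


Max = 46
Replace root with last, heapify down
Resulting heap: [34, 25, 18, 15, 9]


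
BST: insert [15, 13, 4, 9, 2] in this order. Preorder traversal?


Root = 15; build tree by BST insertion.
Preorder traversal: [15, 13, 4, 2, 9]


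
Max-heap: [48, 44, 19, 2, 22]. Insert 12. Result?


Append 12: [48, 44, 19, 2, 22, 12]
Bubble up: no swaps needed
Result: [48, 44, 19, 2, 22, 12]


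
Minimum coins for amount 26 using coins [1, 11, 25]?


dp[0]=0; dp[i]=1+min(dp[i-c] for c in coins)
...dp[21]=11, dp[22]=2, dp[23]=3, dp[24]=4, dp[25]=1, dp[26]=2
Minimum coins for 26 = 2


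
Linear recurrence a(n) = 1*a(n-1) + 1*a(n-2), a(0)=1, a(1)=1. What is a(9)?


Build bottom-up:
...a(7)=21, a(8)=34, a(9)=1*34+1*21=55


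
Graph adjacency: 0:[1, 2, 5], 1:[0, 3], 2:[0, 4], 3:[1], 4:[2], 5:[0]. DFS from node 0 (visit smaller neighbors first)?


DFS stack-based: start with [0]
Visit order: [0, 1, 3, 2, 4, 5]


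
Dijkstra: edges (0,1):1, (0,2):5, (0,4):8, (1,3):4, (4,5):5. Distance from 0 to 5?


Dijkstra from 0:
Distances: {0: 0, 1: 1, 2: 5, 3: 5, 4: 8, 5: 13}
Shortest distance to 5 = 13, path = [0, 4, 5]


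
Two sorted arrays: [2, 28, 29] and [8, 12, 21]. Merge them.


Compare heads, take smaller each step.
Merged: [2, 8, 12, 21, 28, 29]


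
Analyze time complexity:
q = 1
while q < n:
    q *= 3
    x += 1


Per nesting level: O(log n) = O(log n)
Complexity: O(log n)


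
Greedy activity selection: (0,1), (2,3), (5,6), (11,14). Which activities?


Greedy: pick earliest-ending, then skip overlaps.
Selected (4 activities): [(0, 1), (2, 3), (5, 6), (11, 14)]


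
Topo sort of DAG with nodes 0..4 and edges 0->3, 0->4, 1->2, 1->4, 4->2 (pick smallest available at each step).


Kahn's algorithm, process smallest node first
Order: [0, 1, 3, 4, 2]


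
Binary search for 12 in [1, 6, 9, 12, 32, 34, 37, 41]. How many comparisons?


Search for 12:
[0,7] mid=3 arr[3]=12
Total: 1 comparisons


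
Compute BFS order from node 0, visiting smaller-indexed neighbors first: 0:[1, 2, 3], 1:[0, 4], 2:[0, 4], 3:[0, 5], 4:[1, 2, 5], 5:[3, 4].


BFS queue: start with [0]
Visit order: [0, 1, 2, 3, 4, 5]


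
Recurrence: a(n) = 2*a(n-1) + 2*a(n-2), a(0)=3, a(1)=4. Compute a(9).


Build bottom-up:
...a(7)=2032, a(8)=5552, a(9)=2*5552+2*2032=15168


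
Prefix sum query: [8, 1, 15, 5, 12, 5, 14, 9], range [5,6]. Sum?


Prefix sums: [0, 8, 9, 24, 29, 41, 46, 60, 69]
Sum[5..6] = prefix[7] - prefix[5] = 60 - 41 = 19


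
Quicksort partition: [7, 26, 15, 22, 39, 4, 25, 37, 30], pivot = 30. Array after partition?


Elements <= 30 go left of pivot.
Result: [7, 26, 15, 22, 4, 25, 30, 37, 39], pivot at index 6


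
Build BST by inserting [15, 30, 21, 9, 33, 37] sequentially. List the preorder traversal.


Root = 15; build tree by BST insertion.
Preorder traversal: [15, 9, 30, 21, 33, 37]


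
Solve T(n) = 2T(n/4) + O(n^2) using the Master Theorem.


a=2, b=4, c=2. log_4(2)=0.5 < c=2. Case 3: O(n^c) = O(n^2)
Complexity: O(n^2)


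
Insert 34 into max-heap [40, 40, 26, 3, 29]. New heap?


Append 34: [40, 40, 26, 3, 29, 34]
Bubble up: swap idx 5(34) with idx 2(26)
Result: [40, 40, 34, 3, 29, 26]


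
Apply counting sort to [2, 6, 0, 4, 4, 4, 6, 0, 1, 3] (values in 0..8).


Count array: [2, 1, 1, 1, 3, 0, 2, 0, 0]
Reconstruct: [0, 0, 1, 2, 3, 4, 4, 4, 6, 6]


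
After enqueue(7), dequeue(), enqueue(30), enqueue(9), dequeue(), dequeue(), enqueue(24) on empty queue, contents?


enqueue(7) -> [7]
dequeue() returns 7 -> []
enqueue(30) -> [30]
enqueue(9) -> [30, 9]
dequeue() returns 30 -> [9]
dequeue() returns 9 -> []
enqueue(24) -> [24]
Final queue (front to back): [24]


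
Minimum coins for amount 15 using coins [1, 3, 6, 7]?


dp[0]=0; dp[i]=1+min(dp[i-c] for c in coins)
...dp[10]=2, dp[11]=3, dp[12]=2, dp[13]=2, dp[14]=2, dp[15]=3
Minimum coins for 15 = 3


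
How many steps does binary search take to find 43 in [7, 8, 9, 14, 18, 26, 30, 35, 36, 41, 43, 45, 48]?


Search for 43:
[0,12] mid=6 arr[6]=30
[7,12] mid=9 arr[9]=41
[10,12] mid=11 arr[11]=45
[10,10] mid=10 arr[10]=43
Total: 4 comparisons


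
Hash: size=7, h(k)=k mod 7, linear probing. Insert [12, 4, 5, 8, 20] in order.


Insertions: 12->slot 5; 4->slot 4; 5->slot 6; 8->slot 1; 20->slot 0
Table: [20, 8, None, None, 4, 12, 5]


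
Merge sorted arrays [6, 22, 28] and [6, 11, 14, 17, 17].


Compare heads, take smaller each step.
Merged: [6, 6, 11, 14, 17, 17, 22, 28]


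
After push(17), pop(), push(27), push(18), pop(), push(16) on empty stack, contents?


push(17) -> [17]
pop() returns 17 -> []
push(27) -> [27]
push(18) -> [27, 18]
pop() returns 18 -> [27]
push(16) -> [27, 16]
Final stack (bottom to top): [27, 16]


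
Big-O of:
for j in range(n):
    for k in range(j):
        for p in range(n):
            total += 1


Per nesting level: O(n) * O(n) [triangular over j] * O(n) = O(n^3)
Complexity: O(n^3)


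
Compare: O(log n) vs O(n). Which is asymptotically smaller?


logarithmic grows slower than linear
O(log n) is asymptotically smaller; O(n) grows faster


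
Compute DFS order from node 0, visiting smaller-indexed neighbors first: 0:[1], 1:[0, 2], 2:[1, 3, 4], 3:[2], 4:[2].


DFS stack-based: start with [0]
Visit order: [0, 1, 2, 3, 4]


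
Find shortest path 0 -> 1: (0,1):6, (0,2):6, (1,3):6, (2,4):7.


Dijkstra from 0:
Distances: {0: 0, 1: 6, 2: 6, 3: 12, 4: 13}
Shortest distance to 1 = 6, path = [0, 1]


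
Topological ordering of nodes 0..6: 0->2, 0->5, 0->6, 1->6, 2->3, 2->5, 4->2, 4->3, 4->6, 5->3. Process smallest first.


Kahn's algorithm, process smallest node first
Order: [0, 1, 4, 2, 5, 3, 6]


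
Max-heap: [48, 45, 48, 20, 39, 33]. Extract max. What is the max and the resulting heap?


Max = 48
Replace root with last, heapify down
Resulting heap: [48, 45, 33, 20, 39]


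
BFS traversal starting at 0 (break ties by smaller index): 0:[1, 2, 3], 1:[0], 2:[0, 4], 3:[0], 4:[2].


BFS queue: start with [0]
Visit order: [0, 1, 2, 3, 4]


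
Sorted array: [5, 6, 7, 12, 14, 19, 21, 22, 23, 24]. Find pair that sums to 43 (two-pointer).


Two pointers: lo=0, hi=9
Found pair: (19, 24) summing to 43


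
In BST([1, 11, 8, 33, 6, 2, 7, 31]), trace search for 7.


BST root = 1
Search for 7: compare at each node
Path: [1, 11, 8, 6, 7]


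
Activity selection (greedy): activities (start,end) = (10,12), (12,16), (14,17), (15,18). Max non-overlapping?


Greedy: pick earliest-ending, then skip overlaps.
Selected (2 activities): [(10, 12), (12, 16)]


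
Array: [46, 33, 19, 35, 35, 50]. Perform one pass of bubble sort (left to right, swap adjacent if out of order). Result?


After one pass: [33, 19, 35, 35, 46, 50]


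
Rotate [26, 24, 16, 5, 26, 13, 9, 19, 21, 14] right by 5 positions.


Right rotate by 5: [13, 9, 19, 21, 14, 26, 24, 16, 5, 26]


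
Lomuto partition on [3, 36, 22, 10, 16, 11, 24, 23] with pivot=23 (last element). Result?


Elements <= 23 go left of pivot.
Result: [3, 22, 10, 16, 11, 23, 24, 36], pivot at index 5


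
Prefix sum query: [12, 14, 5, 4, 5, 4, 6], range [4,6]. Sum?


Prefix sums: [0, 12, 26, 31, 35, 40, 44, 50]
Sum[4..6] = prefix[7] - prefix[4] = 50 - 35 = 15


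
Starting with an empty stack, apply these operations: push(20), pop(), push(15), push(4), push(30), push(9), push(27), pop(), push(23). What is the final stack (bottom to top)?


push(20) -> [20]
pop() returns 20 -> []
push(15) -> [15]
push(4) -> [15, 4]
push(30) -> [15, 4, 30]
push(9) -> [15, 4, 30, 9]
push(27) -> [15, 4, 30, 9, 27]
pop() returns 27 -> [15, 4, 30, 9]
push(23) -> [15, 4, 30, 9, 23]
Final stack (bottom to top): [15, 4, 30, 9, 23]


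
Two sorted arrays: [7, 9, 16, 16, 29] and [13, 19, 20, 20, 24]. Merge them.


Compare heads, take smaller each step.
Merged: [7, 9, 13, 16, 16, 19, 20, 20, 24, 29]


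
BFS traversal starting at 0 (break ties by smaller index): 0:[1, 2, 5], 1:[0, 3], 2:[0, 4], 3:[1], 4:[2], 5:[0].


BFS queue: start with [0]
Visit order: [0, 1, 2, 5, 3, 4]


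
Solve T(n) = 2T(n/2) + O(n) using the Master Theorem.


a=2, b=2, c=1. log_2(2)=1 = c=1. Case 2: O(n^c log n) = O(n log n)
Complexity: O(n log n)


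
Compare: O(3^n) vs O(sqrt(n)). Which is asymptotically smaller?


sublinear grows slower than exponential (base 3)
O(sqrt(n)) is asymptotically smaller; O(3^n) grows faster


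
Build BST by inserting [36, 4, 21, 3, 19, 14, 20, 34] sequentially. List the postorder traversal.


Root = 36; build tree by BST insertion.
Postorder traversal: [3, 14, 20, 19, 34, 21, 4, 36]


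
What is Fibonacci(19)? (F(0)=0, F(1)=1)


F(n)=F(n-1)+F(n-2)
...F(17)=1597, F(18)=2584, F(19)=4181


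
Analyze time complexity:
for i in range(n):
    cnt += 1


Per nesting level: O(n) = O(n)
Complexity: O(n)


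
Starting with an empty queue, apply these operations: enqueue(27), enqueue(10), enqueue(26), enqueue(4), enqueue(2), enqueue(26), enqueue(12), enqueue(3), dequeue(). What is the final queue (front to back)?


enqueue(27) -> [27]
enqueue(10) -> [27, 10]
enqueue(26) -> [27, 10, 26]
enqueue(4) -> [27, 10, 26, 4]
enqueue(2) -> [27, 10, 26, 4, 2]
enqueue(26) -> [27, 10, 26, 4, 2, 26]
enqueue(12) -> [27, 10, 26, 4, 2, 26, 12]
enqueue(3) -> [27, 10, 26, 4, 2, 26, 12, 3]
dequeue() returns 27 -> [10, 26, 4, 2, 26, 12, 3]
Final queue (front to back): [10, 26, 4, 2, 26, 12, 3]


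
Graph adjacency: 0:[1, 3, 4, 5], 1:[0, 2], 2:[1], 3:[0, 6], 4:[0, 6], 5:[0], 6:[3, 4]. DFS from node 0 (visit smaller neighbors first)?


DFS stack-based: start with [0]
Visit order: [0, 1, 2, 3, 6, 4, 5]


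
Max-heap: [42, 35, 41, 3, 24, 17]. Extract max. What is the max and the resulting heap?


Max = 42
Replace root with last, heapify down
Resulting heap: [41, 35, 17, 3, 24]


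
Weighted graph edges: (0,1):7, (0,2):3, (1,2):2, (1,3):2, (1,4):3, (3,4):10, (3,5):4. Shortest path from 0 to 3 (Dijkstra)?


Dijkstra from 0:
Distances: {0: 0, 1: 5, 2: 3, 3: 7, 4: 8, 5: 11}
Shortest distance to 3 = 7, path = [0, 2, 1, 3]


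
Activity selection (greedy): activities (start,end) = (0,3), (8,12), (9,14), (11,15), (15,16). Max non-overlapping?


Greedy: pick earliest-ending, then skip overlaps.
Selected (3 activities): [(0, 3), (8, 12), (15, 16)]


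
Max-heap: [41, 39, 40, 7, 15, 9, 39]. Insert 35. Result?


Append 35: [41, 39, 40, 7, 15, 9, 39, 35]
Bubble up: swap idx 7(35) with idx 3(7)
Result: [41, 39, 40, 35, 15, 9, 39, 7]


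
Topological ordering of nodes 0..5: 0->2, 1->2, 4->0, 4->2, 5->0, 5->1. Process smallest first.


Kahn's algorithm, process smallest node first
Order: [3, 4, 5, 0, 1, 2]


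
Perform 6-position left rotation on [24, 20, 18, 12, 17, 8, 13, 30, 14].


Left rotate by 6: [13, 30, 14, 24, 20, 18, 12, 17, 8]


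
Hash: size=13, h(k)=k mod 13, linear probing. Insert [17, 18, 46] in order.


Insertions: 17->slot 4; 18->slot 5; 46->slot 7
Table: [None, None, None, None, 17, 18, None, 46, None, None, None, None, None]


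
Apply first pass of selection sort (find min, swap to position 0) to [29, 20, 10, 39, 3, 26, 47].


After one pass: [3, 20, 10, 39, 29, 26, 47]


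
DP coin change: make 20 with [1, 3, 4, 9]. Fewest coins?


dp[0]=0; dp[i]=1+min(dp[i-c] for c in coins)
...dp[15]=3, dp[16]=3, dp[17]=3, dp[18]=2, dp[19]=3, dp[20]=4
Minimum coins for 20 = 4


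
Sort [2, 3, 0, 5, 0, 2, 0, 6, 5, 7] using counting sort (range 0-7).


Count array: [3, 0, 2, 1, 0, 2, 1, 1]
Reconstruct: [0, 0, 0, 2, 2, 3, 5, 5, 6, 7]


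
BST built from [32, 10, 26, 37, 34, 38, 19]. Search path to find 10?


BST root = 32
Search for 10: compare at each node
Path: [32, 10]


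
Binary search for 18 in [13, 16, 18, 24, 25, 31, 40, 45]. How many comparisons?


Search for 18:
[0,7] mid=3 arr[3]=24
[0,2] mid=1 arr[1]=16
[2,2] mid=2 arr[2]=18
Total: 3 comparisons


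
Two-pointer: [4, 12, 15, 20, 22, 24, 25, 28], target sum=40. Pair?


Two pointers: lo=0, hi=7
Found pair: (12, 28) summing to 40


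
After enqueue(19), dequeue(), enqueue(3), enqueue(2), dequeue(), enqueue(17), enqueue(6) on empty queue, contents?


enqueue(19) -> [19]
dequeue() returns 19 -> []
enqueue(3) -> [3]
enqueue(2) -> [3, 2]
dequeue() returns 3 -> [2]
enqueue(17) -> [2, 17]
enqueue(6) -> [2, 17, 6]
Final queue (front to back): [2, 17, 6]


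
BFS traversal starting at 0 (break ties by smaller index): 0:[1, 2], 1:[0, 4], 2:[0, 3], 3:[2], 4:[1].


BFS queue: start with [0]
Visit order: [0, 1, 2, 4, 3]


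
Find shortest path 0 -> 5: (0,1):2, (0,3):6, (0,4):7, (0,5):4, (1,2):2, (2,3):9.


Dijkstra from 0:
Distances: {0: 0, 1: 2, 2: 4, 3: 6, 4: 7, 5: 4}
Shortest distance to 5 = 4, path = [0, 5]


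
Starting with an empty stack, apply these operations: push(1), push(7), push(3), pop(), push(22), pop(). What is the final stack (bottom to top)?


push(1) -> [1]
push(7) -> [1, 7]
push(3) -> [1, 7, 3]
pop() returns 3 -> [1, 7]
push(22) -> [1, 7, 22]
pop() returns 22 -> [1, 7]
Final stack (bottom to top): [1, 7]


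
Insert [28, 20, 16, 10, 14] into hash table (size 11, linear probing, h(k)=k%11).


Insertions: 28->slot 6; 20->slot 9; 16->slot 5; 10->slot 10; 14->slot 3
Table: [None, None, None, 14, None, 16, 28, None, None, 20, 10]


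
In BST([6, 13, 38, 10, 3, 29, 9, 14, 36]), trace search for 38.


BST root = 6
Search for 38: compare at each node
Path: [6, 13, 38]


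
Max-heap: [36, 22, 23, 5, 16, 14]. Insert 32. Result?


Append 32: [36, 22, 23, 5, 16, 14, 32]
Bubble up: swap idx 6(32) with idx 2(23)
Result: [36, 22, 32, 5, 16, 14, 23]


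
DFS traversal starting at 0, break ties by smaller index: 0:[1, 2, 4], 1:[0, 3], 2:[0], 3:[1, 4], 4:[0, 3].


DFS stack-based: start with [0]
Visit order: [0, 1, 3, 4, 2]


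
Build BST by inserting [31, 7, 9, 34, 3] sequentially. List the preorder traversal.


Root = 31; build tree by BST insertion.
Preorder traversal: [31, 7, 3, 9, 34]


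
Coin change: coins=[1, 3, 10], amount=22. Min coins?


dp[0]=0; dp[i]=1+min(dp[i-c] for c in coins)
...dp[17]=4, dp[18]=5, dp[19]=4, dp[20]=2, dp[21]=3, dp[22]=4
Minimum coins for 22 = 4


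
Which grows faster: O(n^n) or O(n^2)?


quadratic grows slower than n^n
O(n^2) is asymptotically smaller; O(n^n) grows faster


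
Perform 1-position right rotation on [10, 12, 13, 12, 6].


Right rotate by 1: [6, 10, 12, 13, 12]


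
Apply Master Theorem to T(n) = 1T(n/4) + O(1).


a=1, b=4, c=0. log_4(1)=0 = c=0. Case 2: O(n^c log n) = O(log n)
Complexity: O(log n)


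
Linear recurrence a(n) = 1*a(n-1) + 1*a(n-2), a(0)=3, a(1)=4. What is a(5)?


Build bottom-up:
...a(3)=11, a(4)=18, a(5)=1*18+1*11=29


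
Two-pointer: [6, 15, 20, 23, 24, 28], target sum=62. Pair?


Two pointers: lo=0, hi=5
No pair sums to 62


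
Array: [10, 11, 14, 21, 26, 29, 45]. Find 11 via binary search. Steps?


Search for 11:
[0,6] mid=3 arr[3]=21
[0,2] mid=1 arr[1]=11
Total: 2 comparisons


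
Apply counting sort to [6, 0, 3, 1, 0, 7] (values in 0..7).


Count array: [2, 1, 0, 1, 0, 0, 1, 1]
Reconstruct: [0, 0, 1, 3, 6, 7]


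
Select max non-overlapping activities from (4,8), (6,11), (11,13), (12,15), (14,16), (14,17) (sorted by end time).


Greedy: pick earliest-ending, then skip overlaps.
Selected (3 activities): [(4, 8), (11, 13), (14, 16)]


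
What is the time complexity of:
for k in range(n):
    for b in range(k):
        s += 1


Per nesting level: O(n) * O(n) [triangular over k] = O(n^2)
Complexity: O(n^2)


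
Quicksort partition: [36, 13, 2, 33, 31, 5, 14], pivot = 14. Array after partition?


Elements <= 14 go left of pivot.
Result: [13, 2, 5, 14, 31, 36, 33], pivot at index 3


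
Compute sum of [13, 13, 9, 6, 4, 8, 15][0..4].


Prefix sums: [0, 13, 26, 35, 41, 45, 53, 68]
Sum[0..4] = prefix[5] - prefix[0] = 45 - 0 = 45


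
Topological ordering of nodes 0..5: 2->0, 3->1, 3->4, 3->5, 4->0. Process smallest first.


Kahn's algorithm, process smallest node first
Order: [2, 3, 1, 4, 0, 5]


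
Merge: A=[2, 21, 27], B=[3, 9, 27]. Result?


Compare heads, take smaller each step.
Merged: [2, 3, 9, 21, 27, 27]


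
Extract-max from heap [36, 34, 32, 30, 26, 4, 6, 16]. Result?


Max = 36
Replace root with last, heapify down
Resulting heap: [34, 30, 32, 16, 26, 4, 6]


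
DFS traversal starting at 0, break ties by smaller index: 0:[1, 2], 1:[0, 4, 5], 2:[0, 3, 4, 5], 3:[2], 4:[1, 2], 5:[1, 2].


DFS stack-based: start with [0]
Visit order: [0, 1, 4, 2, 3, 5]


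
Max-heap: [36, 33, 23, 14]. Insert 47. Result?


Append 47: [36, 33, 23, 14, 47]
Bubble up: swap idx 4(47) with idx 1(33); swap idx 1(47) with idx 0(36)
Result: [47, 36, 23, 14, 33]


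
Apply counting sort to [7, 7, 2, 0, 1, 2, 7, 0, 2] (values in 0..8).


Count array: [2, 1, 3, 0, 0, 0, 0, 3, 0]
Reconstruct: [0, 0, 1, 2, 2, 2, 7, 7, 7]


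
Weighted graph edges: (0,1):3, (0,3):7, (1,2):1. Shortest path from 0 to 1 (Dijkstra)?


Dijkstra from 0:
Distances: {0: 0, 1: 3, 2: 4, 3: 7}
Shortest distance to 1 = 3, path = [0, 1]


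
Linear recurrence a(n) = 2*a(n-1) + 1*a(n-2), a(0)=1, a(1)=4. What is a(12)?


Build bottom-up:
...a(10)=10497, a(11)=25342, a(12)=2*25342+1*10497=61181


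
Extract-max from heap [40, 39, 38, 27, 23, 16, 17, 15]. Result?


Max = 40
Replace root with last, heapify down
Resulting heap: [39, 27, 38, 15, 23, 16, 17]


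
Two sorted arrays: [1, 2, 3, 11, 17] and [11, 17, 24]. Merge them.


Compare heads, take smaller each step.
Merged: [1, 2, 3, 11, 11, 17, 17, 24]


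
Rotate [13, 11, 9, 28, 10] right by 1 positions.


Right rotate by 1: [10, 13, 11, 9, 28]


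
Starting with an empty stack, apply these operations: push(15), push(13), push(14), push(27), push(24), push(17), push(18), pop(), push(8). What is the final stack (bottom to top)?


push(15) -> [15]
push(13) -> [15, 13]
push(14) -> [15, 13, 14]
push(27) -> [15, 13, 14, 27]
push(24) -> [15, 13, 14, 27, 24]
push(17) -> [15, 13, 14, 27, 24, 17]
push(18) -> [15, 13, 14, 27, 24, 17, 18]
pop() returns 18 -> [15, 13, 14, 27, 24, 17]
push(8) -> [15, 13, 14, 27, 24, 17, 8]
Final stack (bottom to top): [15, 13, 14, 27, 24, 17, 8]


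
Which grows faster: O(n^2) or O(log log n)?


double-logarithmic grows slower than quadratic
O(log log n) is asymptotically smaller; O(n^2) grows faster


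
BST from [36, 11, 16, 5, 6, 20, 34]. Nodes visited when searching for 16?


BST root = 36
Search for 16: compare at each node
Path: [36, 11, 16]


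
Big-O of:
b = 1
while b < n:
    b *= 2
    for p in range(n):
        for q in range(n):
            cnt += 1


Per nesting level: O(log n) * O(n) * O(n) = O(n^2 log n)
Complexity: O(n^2 log n)


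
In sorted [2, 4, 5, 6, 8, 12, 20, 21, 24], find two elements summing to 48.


Two pointers: lo=0, hi=8
No pair sums to 48


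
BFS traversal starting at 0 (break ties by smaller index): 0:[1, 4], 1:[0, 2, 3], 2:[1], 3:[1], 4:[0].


BFS queue: start with [0]
Visit order: [0, 1, 4, 2, 3]


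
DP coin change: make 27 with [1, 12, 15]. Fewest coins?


dp[0]=0; dp[i]=1+min(dp[i-c] for c in coins)
...dp[22]=8, dp[23]=9, dp[24]=2, dp[25]=3, dp[26]=4, dp[27]=2
Minimum coins for 27 = 2


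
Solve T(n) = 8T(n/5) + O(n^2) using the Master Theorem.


a=8, b=5, c=2. log_5(8)=1.292 < c=2. Case 3: O(n^c) = O(n^2)
Complexity: O(n^2)


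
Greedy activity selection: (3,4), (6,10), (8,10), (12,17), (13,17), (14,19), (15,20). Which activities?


Greedy: pick earliest-ending, then skip overlaps.
Selected (3 activities): [(3, 4), (6, 10), (12, 17)]


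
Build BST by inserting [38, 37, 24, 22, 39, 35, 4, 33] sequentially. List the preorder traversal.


Root = 38; build tree by BST insertion.
Preorder traversal: [38, 37, 24, 22, 4, 35, 33, 39]


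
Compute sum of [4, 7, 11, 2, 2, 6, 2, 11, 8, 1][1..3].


Prefix sums: [0, 4, 11, 22, 24, 26, 32, 34, 45, 53, 54]
Sum[1..3] = prefix[4] - prefix[1] = 24 - 4 = 20


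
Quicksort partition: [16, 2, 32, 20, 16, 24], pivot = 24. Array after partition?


Elements <= 24 go left of pivot.
Result: [16, 2, 20, 16, 24, 32], pivot at index 4


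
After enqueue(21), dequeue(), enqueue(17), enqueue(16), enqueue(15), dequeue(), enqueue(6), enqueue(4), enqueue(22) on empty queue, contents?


enqueue(21) -> [21]
dequeue() returns 21 -> []
enqueue(17) -> [17]
enqueue(16) -> [17, 16]
enqueue(15) -> [17, 16, 15]
dequeue() returns 17 -> [16, 15]
enqueue(6) -> [16, 15, 6]
enqueue(4) -> [16, 15, 6, 4]
enqueue(22) -> [16, 15, 6, 4, 22]
Final queue (front to back): [16, 15, 6, 4, 22]


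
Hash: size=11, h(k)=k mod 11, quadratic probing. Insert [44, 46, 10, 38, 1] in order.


Insertions: 44->slot 0; 46->slot 2; 10->slot 10; 38->slot 5; 1->slot 1
Table: [44, 1, 46, None, None, 38, None, None, None, None, 10]


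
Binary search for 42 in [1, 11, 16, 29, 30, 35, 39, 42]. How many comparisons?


Search for 42:
[0,7] mid=3 arr[3]=29
[4,7] mid=5 arr[5]=35
[6,7] mid=6 arr[6]=39
[7,7] mid=7 arr[7]=42
Total: 4 comparisons


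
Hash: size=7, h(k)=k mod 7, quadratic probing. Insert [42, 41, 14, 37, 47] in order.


Insertions: 42->slot 0; 41->slot 6; 14->slot 1; 37->slot 2; 47->slot 5
Table: [42, 14, 37, None, None, 47, 41]


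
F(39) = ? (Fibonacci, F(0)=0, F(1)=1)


F(n)=F(n-1)+F(n-2)
...F(37)=24157817, F(38)=39088169, F(39)=63245986


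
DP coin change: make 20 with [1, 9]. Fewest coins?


dp[0]=0; dp[i]=1+min(dp[i-c] for c in coins)
...dp[15]=7, dp[16]=8, dp[17]=9, dp[18]=2, dp[19]=3, dp[20]=4
Minimum coins for 20 = 4


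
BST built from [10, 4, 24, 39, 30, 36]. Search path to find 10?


BST root = 10
Search for 10: compare at each node
Path: [10]


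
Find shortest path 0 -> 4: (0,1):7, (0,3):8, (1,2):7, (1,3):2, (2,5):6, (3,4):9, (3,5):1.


Dijkstra from 0:
Distances: {0: 0, 1: 7, 2: 14, 3: 8, 4: 17, 5: 9}
Shortest distance to 4 = 17, path = [0, 3, 4]


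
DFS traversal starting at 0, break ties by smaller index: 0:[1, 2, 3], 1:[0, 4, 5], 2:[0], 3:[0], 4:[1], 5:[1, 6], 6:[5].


DFS stack-based: start with [0]
Visit order: [0, 1, 4, 5, 6, 2, 3]


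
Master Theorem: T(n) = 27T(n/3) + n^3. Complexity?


a=27, b=3, c=3. log_3(27)=3 = c=3. Case 2: O(n^c log n) = O(n^3 log n)
Complexity: O(n^3 log n)


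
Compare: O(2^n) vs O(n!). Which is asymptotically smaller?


exponential grows slower than factorial
O(2^n) is asymptotically smaller; O(n!) grows faster


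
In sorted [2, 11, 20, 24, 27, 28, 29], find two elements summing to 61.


Two pointers: lo=0, hi=6
No pair sums to 61


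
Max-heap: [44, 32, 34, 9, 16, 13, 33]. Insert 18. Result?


Append 18: [44, 32, 34, 9, 16, 13, 33, 18]
Bubble up: swap idx 7(18) with idx 3(9)
Result: [44, 32, 34, 18, 16, 13, 33, 9]


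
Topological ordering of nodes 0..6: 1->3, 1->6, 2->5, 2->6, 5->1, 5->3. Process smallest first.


Kahn's algorithm, process smallest node first
Order: [0, 2, 4, 5, 1, 3, 6]


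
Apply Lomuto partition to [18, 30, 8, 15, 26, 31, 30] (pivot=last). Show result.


Elements <= 30 go left of pivot.
Result: [18, 30, 8, 15, 26, 30, 31], pivot at index 5


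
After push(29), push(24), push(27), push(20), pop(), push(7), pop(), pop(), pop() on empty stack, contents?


push(29) -> [29]
push(24) -> [29, 24]
push(27) -> [29, 24, 27]
push(20) -> [29, 24, 27, 20]
pop() returns 20 -> [29, 24, 27]
push(7) -> [29, 24, 27, 7]
pop() returns 7 -> [29, 24, 27]
pop() returns 27 -> [29, 24]
pop() returns 24 -> [29]
Final stack (bottom to top): [29]


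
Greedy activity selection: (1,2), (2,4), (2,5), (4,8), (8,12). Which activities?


Greedy: pick earliest-ending, then skip overlaps.
Selected (4 activities): [(1, 2), (2, 4), (4, 8), (8, 12)]


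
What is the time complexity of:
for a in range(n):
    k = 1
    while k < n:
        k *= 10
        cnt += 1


Per nesting level: O(n) * O(log n) = O(n log n)
Complexity: O(n log n)


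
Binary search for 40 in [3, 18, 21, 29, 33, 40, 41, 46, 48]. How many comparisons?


Search for 40:
[0,8] mid=4 arr[4]=33
[5,8] mid=6 arr[6]=41
[5,5] mid=5 arr[5]=40
Total: 3 comparisons


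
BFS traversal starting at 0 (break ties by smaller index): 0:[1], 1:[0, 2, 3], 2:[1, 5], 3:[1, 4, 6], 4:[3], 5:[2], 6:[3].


BFS queue: start with [0]
Visit order: [0, 1, 2, 3, 5, 4, 6]


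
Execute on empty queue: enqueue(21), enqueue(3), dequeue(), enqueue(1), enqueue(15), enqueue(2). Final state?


enqueue(21) -> [21]
enqueue(3) -> [21, 3]
dequeue() returns 21 -> [3]
enqueue(1) -> [3, 1]
enqueue(15) -> [3, 1, 15]
enqueue(2) -> [3, 1, 15, 2]
Final queue (front to back): [3, 1, 15, 2]


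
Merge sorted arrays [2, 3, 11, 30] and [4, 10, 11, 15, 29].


Compare heads, take smaller each step.
Merged: [2, 3, 4, 10, 11, 11, 15, 29, 30]


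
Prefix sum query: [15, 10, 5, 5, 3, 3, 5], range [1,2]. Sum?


Prefix sums: [0, 15, 25, 30, 35, 38, 41, 46]
Sum[1..2] = prefix[3] - prefix[1] = 30 - 15 = 15


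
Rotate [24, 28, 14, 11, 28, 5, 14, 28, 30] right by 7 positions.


Right rotate by 7: [14, 11, 28, 5, 14, 28, 30, 24, 28]


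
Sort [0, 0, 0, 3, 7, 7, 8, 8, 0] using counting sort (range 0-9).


Count array: [4, 0, 0, 1, 0, 0, 0, 2, 2, 0]
Reconstruct: [0, 0, 0, 0, 3, 7, 7, 8, 8]


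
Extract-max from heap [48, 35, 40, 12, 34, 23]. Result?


Max = 48
Replace root with last, heapify down
Resulting heap: [40, 35, 23, 12, 34]


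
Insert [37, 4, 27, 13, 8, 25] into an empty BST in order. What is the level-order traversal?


Root = 37; build tree by BST insertion.
Level-Order traversal: [37, 4, 27, 13, 8, 25]


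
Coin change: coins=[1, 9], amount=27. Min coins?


dp[0]=0; dp[i]=1+min(dp[i-c] for c in coins)
...dp[22]=6, dp[23]=7, dp[24]=8, dp[25]=9, dp[26]=10, dp[27]=3
Minimum coins for 27 = 3


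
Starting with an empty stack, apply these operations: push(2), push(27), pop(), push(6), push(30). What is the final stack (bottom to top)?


push(2) -> [2]
push(27) -> [2, 27]
pop() returns 27 -> [2]
push(6) -> [2, 6]
push(30) -> [2, 6, 30]
Final stack (bottom to top): [2, 6, 30]


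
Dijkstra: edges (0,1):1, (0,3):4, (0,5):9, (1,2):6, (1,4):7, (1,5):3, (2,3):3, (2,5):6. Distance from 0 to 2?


Dijkstra from 0:
Distances: {0: 0, 1: 1, 2: 7, 3: 4, 4: 8, 5: 4}
Shortest distance to 2 = 7, path = [0, 1, 2]


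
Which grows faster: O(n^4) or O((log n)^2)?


polylogarithmic grows slower than quartic
O((log n)^2) is asymptotically smaller; O(n^4) grows faster


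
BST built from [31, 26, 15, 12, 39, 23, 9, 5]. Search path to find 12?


BST root = 31
Search for 12: compare at each node
Path: [31, 26, 15, 12]


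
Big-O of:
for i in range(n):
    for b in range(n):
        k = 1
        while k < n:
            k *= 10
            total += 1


Per nesting level: O(n) * O(n) * O(log n) = O(n^2 log n)
Complexity: O(n^2 log n)


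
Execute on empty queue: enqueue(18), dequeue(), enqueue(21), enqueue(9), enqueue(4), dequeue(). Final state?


enqueue(18) -> [18]
dequeue() returns 18 -> []
enqueue(21) -> [21]
enqueue(9) -> [21, 9]
enqueue(4) -> [21, 9, 4]
dequeue() returns 21 -> [9, 4]
Final queue (front to back): [9, 4]


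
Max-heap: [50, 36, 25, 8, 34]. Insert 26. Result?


Append 26: [50, 36, 25, 8, 34, 26]
Bubble up: swap idx 5(26) with idx 2(25)
Result: [50, 36, 26, 8, 34, 25]


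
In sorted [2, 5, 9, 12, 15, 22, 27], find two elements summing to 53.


Two pointers: lo=0, hi=6
No pair sums to 53


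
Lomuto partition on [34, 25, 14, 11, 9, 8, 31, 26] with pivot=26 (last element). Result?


Elements <= 26 go left of pivot.
Result: [25, 14, 11, 9, 8, 26, 31, 34], pivot at index 5


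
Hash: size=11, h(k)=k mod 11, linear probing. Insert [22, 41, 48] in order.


Insertions: 22->slot 0; 41->slot 8; 48->slot 4
Table: [22, None, None, None, 48, None, None, None, 41, None, None]


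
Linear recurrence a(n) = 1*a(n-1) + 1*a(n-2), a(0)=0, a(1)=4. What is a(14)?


Build bottom-up:
...a(12)=576, a(13)=932, a(14)=1*932+1*576=1508


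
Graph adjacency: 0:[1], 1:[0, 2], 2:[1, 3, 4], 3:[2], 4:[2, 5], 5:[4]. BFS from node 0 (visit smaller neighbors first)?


BFS queue: start with [0]
Visit order: [0, 1, 2, 3, 4, 5]


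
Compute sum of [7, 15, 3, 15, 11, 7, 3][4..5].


Prefix sums: [0, 7, 22, 25, 40, 51, 58, 61]
Sum[4..5] = prefix[6] - prefix[4] = 58 - 40 = 18


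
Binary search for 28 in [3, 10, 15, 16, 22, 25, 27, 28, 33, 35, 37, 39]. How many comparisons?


Search for 28:
[0,11] mid=5 arr[5]=25
[6,11] mid=8 arr[8]=33
[6,7] mid=6 arr[6]=27
[7,7] mid=7 arr[7]=28
Total: 4 comparisons
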